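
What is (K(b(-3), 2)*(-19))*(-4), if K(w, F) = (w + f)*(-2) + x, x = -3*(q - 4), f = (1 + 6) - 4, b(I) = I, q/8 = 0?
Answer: 912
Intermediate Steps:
q = 0 (q = 8*0 = 0)
f = 3 (f = 7 - 4 = 3)
x = 12 (x = -3*(0 - 4) = -3*(-4) = 12)
K(w, F) = 6 - 2*w (K(w, F) = (w + 3)*(-2) + 12 = (3 + w)*(-2) + 12 = (-6 - 2*w) + 12 = 6 - 2*w)
(K(b(-3), 2)*(-19))*(-4) = ((6 - 2*(-3))*(-19))*(-4) = ((6 + 6)*(-19))*(-4) = (12*(-19))*(-4) = -228*(-4) = 912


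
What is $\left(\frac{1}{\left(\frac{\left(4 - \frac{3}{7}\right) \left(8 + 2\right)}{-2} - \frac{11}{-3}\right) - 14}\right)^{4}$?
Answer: $\frac{194481}{122825015296} \approx 1.5834 \cdot 10^{-6}$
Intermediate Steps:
$\left(\frac{1}{\left(\frac{\left(4 - \frac{3}{7}\right) \left(8 + 2\right)}{-2} - \frac{11}{-3}\right) - 14}\right)^{4} = \left(\frac{1}{\left(\left(4 - \frac{3}{7}\right) 10 \left(- \frac{1}{2}\right) - - \frac{11}{3}\right) - 14}\right)^{4} = \left(\frac{1}{\left(\left(4 - \frac{3}{7}\right) 10 \left(- \frac{1}{2}\right) + \frac{11}{3}\right) - 14}\right)^{4} = \left(\frac{1}{\left(\frac{25}{7} \cdot 10 \left(- \frac{1}{2}\right) + \frac{11}{3}\right) - 14}\right)^{4} = \left(\frac{1}{\left(\frac{250}{7} \left(- \frac{1}{2}\right) + \frac{11}{3}\right) - 14}\right)^{4} = \left(\frac{1}{\left(- \frac{125}{7} + \frac{11}{3}\right) - 14}\right)^{4} = \left(\frac{1}{- \frac{298}{21} - 14}\right)^{4} = \left(\frac{1}{- \frac{592}{21}}\right)^{4} = \left(- \frac{21}{592}\right)^{4} = \frac{194481}{122825015296}$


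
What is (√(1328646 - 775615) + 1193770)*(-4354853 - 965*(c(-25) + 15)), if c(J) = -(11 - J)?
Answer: -5174501116760 - 4334588*√553031 ≈ -5.1777e+12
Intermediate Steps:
c(J) = -11 + J
(√(1328646 - 775615) + 1193770)*(-4354853 - 965*(c(-25) + 15)) = (√(1328646 - 775615) + 1193770)*(-4354853 - 965*((-11 - 25) + 15)) = (√553031 + 1193770)*(-4354853 - 965*(-36 + 15)) = (1193770 + √553031)*(-4354853 - 965*(-21)) = (1193770 + √553031)*(-4354853 + 20265) = (1193770 + √553031)*(-4334588) = -5174501116760 - 4334588*√553031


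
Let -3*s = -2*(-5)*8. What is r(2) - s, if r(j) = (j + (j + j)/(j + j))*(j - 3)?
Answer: 71/3 ≈ 23.667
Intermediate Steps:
r(j) = (1 + j)*(-3 + j) (r(j) = (j + (2*j)/((2*j)))*(-3 + j) = (j + (2*j)*(1/(2*j)))*(-3 + j) = (j + 1)*(-3 + j) = (1 + j)*(-3 + j))
s = -80/3 (s = -(-2*(-5))*8/3 = -10*8/3 = -1/3*80 = -80/3 ≈ -26.667)
r(2) - s = (-3 + 2**2 - 2*2) - 1*(-80/3) = (-3 + 4 - 4) + 80/3 = -3 + 80/3 = 71/3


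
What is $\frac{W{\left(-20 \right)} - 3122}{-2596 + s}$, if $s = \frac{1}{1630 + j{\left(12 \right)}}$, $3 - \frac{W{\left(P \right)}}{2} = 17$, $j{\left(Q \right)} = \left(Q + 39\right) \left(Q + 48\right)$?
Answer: $\frac{4924500}{4058413} \approx 1.2134$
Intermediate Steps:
$j{\left(Q \right)} = \left(39 + Q\right) \left(48 + Q\right)$
$W{\left(P \right)} = -28$ ($W{\left(P \right)} = 6 - 34 = -28$)
$s = \frac{1}{4690}$ ($s = \frac{1}{1630 + \left(1872 + 12^{2} + 87 \cdot 12\right)} = \frac{1}{1630 + \left(1872 + 144 + 1044\right)} = \frac{1}{1630 + 3060} = \frac{1}{4690} \approx 0.00021322$)
$\frac{W{\left(-20 \right)} - 3122}{-2596 + s} = \frac{-28 - 3122}{-2596 + \frac{1}{4690}} = - \frac{3150}{- \frac{12175239}{4690}} = \left(-3150\right) \left(- \frac{4690}{12175239}\right) = \frac{4924500}{4058413}$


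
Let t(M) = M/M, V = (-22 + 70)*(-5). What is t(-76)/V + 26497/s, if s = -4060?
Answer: -318167/48720 ≈ -6.5305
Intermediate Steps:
V = -240 (V = 48*(-5) = -240)
t(M) = 1
t(-76)/V + 26497/s = 1/(-240) + 26497/(-4060) = 1*(-1/240) + 26497*(-1/4060) = -1/240 - 26497/4060 = -318167/48720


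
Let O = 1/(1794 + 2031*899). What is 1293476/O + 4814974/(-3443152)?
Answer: 4069871473974055201/1721576 ≈ 2.3640e+12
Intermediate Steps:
O = 1/1827663 (O = 1/(1794 + 1825869) = 1/1827663 ≈ 5.4715e-7)
1293476/O + 4814974/(-3443152) = 1293476/(1/1827663) + 4814974/(-3443152) = 1293476*1827663 + 4814974*(-1/3443152) = 2364038226588 - 2407487/1721576 = 4069871473974055201/1721576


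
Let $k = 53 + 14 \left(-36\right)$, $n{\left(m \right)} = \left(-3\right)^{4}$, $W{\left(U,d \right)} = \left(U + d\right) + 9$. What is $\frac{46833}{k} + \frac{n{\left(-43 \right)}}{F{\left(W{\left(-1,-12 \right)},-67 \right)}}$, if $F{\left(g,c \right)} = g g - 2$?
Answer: $- \frac{619131}{6314} \approx -98.057$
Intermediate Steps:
$W{\left(U,d \right)} = 9 + U + d$
$n{\left(m \right)} = 81$
$F{\left(g,c \right)} = -2 + g^{2}$ ($F{\left(g,c \right)} = g^{2} - 2 = -2 + g^{2}$)
$k = -451$ ($k = 53 - 504 = -451$)
$\frac{46833}{k} + \frac{n{\left(-43 \right)}}{F{\left(W{\left(-1,-12 \right)},-67 \right)}} = \frac{46833}{-451} + \frac{81}{-2 + \left(9 - 1 - 12\right)^{2}} = 46833 \left(- \frac{1}{451}\right) + \frac{81}{-2 + \left(-4\right)^{2}} = - \frac{46833}{451} + \frac{81}{-2 + 16} = - \frac{46833}{451} + \frac{81}{14} = - \frac{619131}{6314}$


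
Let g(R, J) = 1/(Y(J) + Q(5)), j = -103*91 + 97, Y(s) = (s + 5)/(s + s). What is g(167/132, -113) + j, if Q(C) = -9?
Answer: -8932901/963 ≈ -9276.1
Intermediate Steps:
Y(s) = (5 + s)/(2*s) (Y(s) = (5 + s)/((2*s)) = (5 + s)*(1/(2*s)) = (5 + s)/(2*s))
j = -9276 (j = -9373 + 97 = -9276)
g(R, J) = 1/(-9 + (5 + J)/(2*J)) (g(R, J) = 1/((5 + J)/(2*J) - 9) = 1/(-9 + (5 + J)/(2*J)))
g(167/132, -113) + j = -2*(-113)/(-5 + 17*(-113)) - 9276 = -2*(-113)/(-5 - 1921) - 9276 = -2*(-113)/(-1926) - 9276 = -2*(-113)*(-1/1926) - 9276 = -113/963 - 9276 = -8932901/963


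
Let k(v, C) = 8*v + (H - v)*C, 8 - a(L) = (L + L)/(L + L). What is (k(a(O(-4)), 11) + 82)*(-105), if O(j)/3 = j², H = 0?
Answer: -6405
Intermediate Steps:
O(j) = 3*j²
a(L) = 7 (a(L) = 8 - (L + L)/(L + L) = 8 - 2*L/(2*L) = 8 - 2*L*1/(2*L) = 8 - 1*1 = 8 - 1 = 7)
k(v, C) = 8*v - C*v (k(v, C) = 8*v + (0 - v)*C = 8*v + (-v)*C = 8*v - C*v)
(k(a(O(-4)), 11) + 82)*(-105) = (7*(8 - 1*11) + 82)*(-105) = (7*(8 - 11) + 82)*(-105) = (7*(-3) + 82)*(-105) = (-21 + 82)*(-105) = 61*(-105) = -6405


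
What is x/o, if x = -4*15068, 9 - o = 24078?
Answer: 60272/24069 ≈ 2.5041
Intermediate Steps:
o = -24069 (o = 9 - 1*24078 = 9 - 24078 = -24069)
x = -60272
x/o = -60272/(-24069) = -60272*(-1/24069) = 60272/24069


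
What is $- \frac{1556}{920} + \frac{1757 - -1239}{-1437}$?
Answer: $- \frac{1248073}{330510} \approx -3.7762$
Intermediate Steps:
$- \frac{1556}{920} + \frac{1757 - -1239}{-1437} = \left(-1556\right) \frac{1}{920} + \left(1757 + 1239\right) \left(- \frac{1}{1437}\right) = - \frac{389}{230} + 2996 \left(- \frac{1}{1437}\right) = - \frac{389}{230} - \frac{2996}{1437} = - \frac{1248073}{330510}$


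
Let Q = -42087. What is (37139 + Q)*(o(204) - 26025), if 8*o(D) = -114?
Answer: 128842209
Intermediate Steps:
o(D) = -57/4 (o(D) = (⅛)*(-114) = -57/4)
(37139 + Q)*(o(204) - 26025) = (37139 - 42087)*(-57/4 - 26025) = -4948*(-104157/4) = 128842209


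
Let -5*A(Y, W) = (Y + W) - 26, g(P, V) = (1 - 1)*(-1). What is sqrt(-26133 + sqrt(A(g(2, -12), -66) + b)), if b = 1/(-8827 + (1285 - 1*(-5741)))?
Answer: sqrt(-2119125623325 + 9005*sqrt(1492011435))/9005 ≈ 161.64*I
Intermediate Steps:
g(P, V) = 0 (g(P, V) = 0*(-1) = 0)
A(Y, W) = 26/5 - W/5 - Y/5 (A(Y, W) = -((Y + W) - 26)/5 = -((W + Y) - 26)/5 = -(-26 + W + Y)/5 = 26/5 - W/5 - Y/5)
b = -1/1801 (b = 1/(-8827 + (1285 + 5741)) = 1/(-8827 + 7026) = 1/(-1801) = -1/1801 ≈ -0.00055525)
sqrt(-26133 + sqrt(A(g(2, -12), -66) + b)) = sqrt(-26133 + sqrt((26/5 - 1/5*(-66) - 1/5*0) - 1/1801)) = sqrt(-26133 + sqrt((26/5 + 66/5 + 0) - 1/1801)) = sqrt(-26133 + sqrt(92/5 - 1/1801)) = sqrt(-26133 + sqrt(165687/9005)) = sqrt(-26133 + sqrt(1492011435)/9005)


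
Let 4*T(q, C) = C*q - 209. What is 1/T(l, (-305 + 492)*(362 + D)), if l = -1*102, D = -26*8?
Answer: -4/2937605 ≈ -1.3617e-6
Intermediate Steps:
D = -208
l = -102
T(q, C) = -209/4 + C*q/4 (T(q, C) = (C*q - 209)/4 = (-209 + C*q)/4 = -209/4 + C*q/4)
1/T(l, (-305 + 492)*(362 + D)) = 1/(-209/4 + (1/4)*((-305 + 492)*(362 - 208))*(-102)) = 1/(-209/4 + (1/4)*(187*154)*(-102)) = 1/(-209/4 + (1/4)*28798*(-102)) = 1/(-209/4 - 734349) = 1/(-2937605/4) = -4/2937605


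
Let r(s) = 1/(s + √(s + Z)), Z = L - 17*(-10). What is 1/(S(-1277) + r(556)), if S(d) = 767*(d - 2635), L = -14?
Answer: -925427445140/2776748749184070337 + 2*√178/2776748749184070337 ≈ -3.3328e-7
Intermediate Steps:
Z = 156 (Z = -14 - 17*(-10) = -14 + 170 = 156)
r(s) = 1/(s + √(156 + s)) (r(s) = 1/(s + √(s + 156)) = 1/(s + √(156 + s)))
S(d) = -2021045 + 767*d (S(d) = 767*(-2635 + d) = -2021045 + 767*d)
1/(S(-1277) + r(556)) = 1/((-2021045 + 767*(-1277)) + 1/(556 + √(156 + 556))) = 1/((-2021045 - 979459) + 1/(556 + √712)) = 1/(-3000504 + 1/(556 + 2*√178))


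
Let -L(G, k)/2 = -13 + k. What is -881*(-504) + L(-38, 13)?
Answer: 444024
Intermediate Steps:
L(G, k) = 26 - 2*k (L(G, k) = -2*(-13 + k) = 26 - 2*k)
-881*(-504) + L(-38, 13) = -881*(-504) + (26 - 2*13) = 444024 + (26 - 26) = 444024 + 0 = 444024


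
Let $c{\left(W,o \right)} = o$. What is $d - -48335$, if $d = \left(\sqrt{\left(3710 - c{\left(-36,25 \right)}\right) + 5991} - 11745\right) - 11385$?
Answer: $25205 + 2 \sqrt{2419} \approx 25303.0$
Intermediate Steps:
$d = -23130 + 2 \sqrt{2419}$ ($d = \left(\sqrt{\left(3710 - 25\right) + 5991} - 11745\right) - 11385 = \left(\sqrt{3685 + 5991} - 11745\right) - 11385 = \left(\sqrt{9676} - 11745\right) - 11385 = \left(2 \sqrt{2419} - 11745\right) - 11385 = \left(-11745 + 2 \sqrt{2419}\right) - 11385 = -23130 + 2 \sqrt{2419} \approx -23032.0$)
$d - -48335 = \left(-23130 + 2 \sqrt{2419}\right) - -48335 = \left(-23130 + 2 \sqrt{2419}\right) + 48335 = 25205 + 2 \sqrt{2419}$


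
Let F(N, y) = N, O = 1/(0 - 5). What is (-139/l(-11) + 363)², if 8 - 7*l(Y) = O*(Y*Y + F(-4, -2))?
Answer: 2717119876/24649 ≈ 1.1023e+5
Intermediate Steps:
O = -⅕ (O = 1/(-5) = -⅕ ≈ -0.20000)
l(Y) = 36/35 + Y²/35 (l(Y) = 8/7 - (-1)*(Y*Y - 4)/35 = 8/7 - (-1)*(Y² - 4)/35 = 8/7 - (-1)*(-4 + Y²)/35 = 8/7 - (⅘ - Y²/5)/7 = 8/7 + (-4/35 + Y²/35) = 36/35 + Y²/35)
(-139/l(-11) + 363)² = (-139/(36/35 + (1/35)*(-11)²) + 363)² = (-139/(36/35 + (1/35)*121) + 363)² = (-139/(36/35 + 121/35) + 363)² = (-139/157/35 + 363)² = (-139*35/157 + 363)² = (-4865/157 + 363)² = (52126/157)² = 2717119876/24649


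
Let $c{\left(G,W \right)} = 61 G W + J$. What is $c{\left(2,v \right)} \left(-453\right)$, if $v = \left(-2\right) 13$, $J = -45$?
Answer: $1457301$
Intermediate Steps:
$v = -26$
$c{\left(G,W \right)} = -45 + 61 G W$ ($c{\left(G,W \right)} = 61 G W - 45 = -45 + 61 G W$)
$c{\left(2,v \right)} \left(-453\right) = \left(-45 + 61 \cdot 2 \left(-26\right)\right) \left(-453\right) = \left(-45 - 3172\right) \left(-453\right) = \left(-3217\right) \left(-453\right) = 1457301$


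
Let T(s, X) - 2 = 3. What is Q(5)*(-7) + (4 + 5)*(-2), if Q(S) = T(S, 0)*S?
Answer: -193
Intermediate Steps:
T(s, X) = 5 (T(s, X) = 2 + 3 = 5)
Q(S) = 5*S
Q(5)*(-7) + (4 + 5)*(-2) = (5*5)*(-7) + (4 + 5)*(-2) = 25*(-7) + 9*(-2) = -175 - 18 = -193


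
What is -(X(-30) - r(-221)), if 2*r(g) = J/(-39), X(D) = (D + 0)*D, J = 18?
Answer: -11703/13 ≈ -900.23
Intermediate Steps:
X(D) = D**2 (X(D) = D*D = D**2)
r(g) = -3/13 (r(g) = (18/(-39))/2 = (18*(-1/39))/2 = (1/2)*(-6/13) = -3/13)
-(X(-30) - r(-221)) = -((-30)**2 - 1*(-3/13)) = -(900 + 3/13) = -1*11703/13 = -11703/13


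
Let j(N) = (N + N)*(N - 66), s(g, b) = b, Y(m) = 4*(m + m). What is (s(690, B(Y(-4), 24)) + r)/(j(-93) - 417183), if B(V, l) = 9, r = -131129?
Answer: 131120/387609 ≈ 0.33828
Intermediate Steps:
Y(m) = 8*m (Y(m) = 4*(2*m) = 8*m)
j(N) = 2*N*(-66 + N) (j(N) = (2*N)*(-66 + N) = 2*N*(-66 + N))
(s(690, B(Y(-4), 24)) + r)/(j(-93) - 417183) = (9 - 131129)/(2*(-93)*(-66 - 93) - 417183) = -131120/(2*(-93)*(-159) - 417183) = -131120/(29574 - 417183) = -131120/(-387609) = -131120*(-1/387609) = 131120/387609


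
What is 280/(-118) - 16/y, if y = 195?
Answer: -28244/11505 ≈ -2.4549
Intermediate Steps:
280/(-118) - 16/y = 280/(-118) - 16/195 = 280*(-1/118) - 16*1/195 = -140/59 - 16/195 = -28244/11505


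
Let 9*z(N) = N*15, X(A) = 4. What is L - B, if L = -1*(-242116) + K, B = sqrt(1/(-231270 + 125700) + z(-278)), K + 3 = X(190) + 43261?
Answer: 285378 - I*sqrt(573762404730)/35190 ≈ 2.8538e+5 - 21.525*I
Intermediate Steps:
z(N) = 5*N/3 (z(N) = (N*15)/9 = (15*N)/9 = 5*N/3)
K = 43262 (K = -3 + (4 + 43261) = -3 + 43265 = 43262)
B = I*sqrt(573762404730)/35190 (B = sqrt(1/(-231270 + 125700) + (5/3)*(-278)) = sqrt(1/(-105570) - 1390/3) = sqrt(-1/105570 - 1390/3) = sqrt(-48914101/105570) = I*sqrt(573762404730)/35190 ≈ 21.525*I)
L = 285378 (L = -1*(-242116) + 43262 = 242116 + 43262 = 285378)
L - B = 285378 - I*sqrt(573762404730)/35190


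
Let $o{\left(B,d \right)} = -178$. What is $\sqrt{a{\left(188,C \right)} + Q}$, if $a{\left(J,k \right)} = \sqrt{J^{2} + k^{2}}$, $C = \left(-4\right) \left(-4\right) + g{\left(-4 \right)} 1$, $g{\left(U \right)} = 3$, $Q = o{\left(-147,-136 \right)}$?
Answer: $\sqrt{-178 + \sqrt{35705}} \approx 3.3102$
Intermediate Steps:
$Q = -178$
$C = 19$ ($C = \left(-4\right) \left(-4\right) + 3 \cdot 1 = 16 + 3 = 19$)
$\sqrt{a{\left(188,C \right)} + Q} = \sqrt{\sqrt{188^{2} + 19^{2}} - 178} = \sqrt{\sqrt{35344 + 361} - 178} = \sqrt{\sqrt{35705} - 178} = \sqrt{-178 + \sqrt{35705}}$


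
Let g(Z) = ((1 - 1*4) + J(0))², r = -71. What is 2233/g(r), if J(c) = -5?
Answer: 2233/64 ≈ 34.891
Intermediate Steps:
g(Z) = 64 (g(Z) = ((1 - 1*4) - 5)² = ((1 - 4) - 5)² = (-3 - 5)² = (-8)² = 64)
2233/g(r) = 2233/64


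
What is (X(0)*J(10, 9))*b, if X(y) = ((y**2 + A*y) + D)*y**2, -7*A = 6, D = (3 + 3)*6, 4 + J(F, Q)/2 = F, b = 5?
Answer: 0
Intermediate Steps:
J(F, Q) = -8 + 2*F
D = 36 (D = 6*6 = 36)
A = -6/7 (A = -1/7*6 = -6/7 ≈ -0.85714)
X(y) = y**2*(36 + y**2 - 6*y/7) (X(y) = ((y**2 - 6*y/7) + 36)*y**2 = (36 + y**2 - 6*y/7)*y**2 = y**2*(36 + y**2 - 6*y/7))
(X(0)*J(10, 9))*b = ((0**2*(36 + 0**2 - 6/7*0))*(-8 + 2*10))*5 = ((0*(36 + 0 + 0))*(-8 + 20))*5 = ((0*36)*12)*5 = (0*12)*5 = 0*5 = 0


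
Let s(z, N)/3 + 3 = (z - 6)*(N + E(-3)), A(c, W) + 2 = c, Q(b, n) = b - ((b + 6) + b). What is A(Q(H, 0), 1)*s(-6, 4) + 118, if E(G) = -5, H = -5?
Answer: 37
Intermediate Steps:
Q(b, n) = -6 - b (Q(b, n) = b - ((6 + b) + b) = b - (6 + 2*b) = b + (-6 - 2*b) = -6 - b)
A(c, W) = -2 + c
s(z, N) = -9 + 3*(-6 + z)*(-5 + N) (s(z, N) = -9 + 3*((z - 6)*(N - 5)) = -9 + 3*((-6 + z)*(-5 + N)) = -9 + 3*(-6 + z)*(-5 + N))
A(Q(H, 0), 1)*s(-6, 4) + 118 = (-2 + (-6 - 1*(-5)))*(81 - 18*4 - 15*(-6) + 3*4*(-6)) + 118 = (-2 + (-6 + 5))*(81 - 72 + 90 - 72) + 118 = (-2 - 1)*27 + 118 = -3*27 + 118 = -81 + 118 = 37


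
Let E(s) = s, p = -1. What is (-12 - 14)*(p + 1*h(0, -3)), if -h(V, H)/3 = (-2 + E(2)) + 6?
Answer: 494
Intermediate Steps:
h(V, H) = -18 (h(V, H) = -3*((-2 + 2) + 6) = -3*(0 + 6) = -3*6 = -18)
(-12 - 14)*(p + 1*h(0, -3)) = (-12 - 14)*(-1 + 1*(-18)) = -26*(-1 - 18) = -26*(-19) = 494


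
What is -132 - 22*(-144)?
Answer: 3036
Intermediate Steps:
-132 - 22*(-144) = -132 + 3168 = 3036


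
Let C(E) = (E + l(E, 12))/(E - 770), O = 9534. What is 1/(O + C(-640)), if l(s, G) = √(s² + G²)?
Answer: 789810325/7530410116944 + 235*√25609/7530410116944 ≈ 0.00010489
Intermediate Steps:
l(s, G) = √(G² + s²)
C(E) = (E + √(144 + E²))/(-770 + E) (C(E) = (E + √(12² + E²))/(E - 770) = (E + √(144 + E²))/(-770 + E))
1/(O + C(-640)) = 1/(9534 + (-640 + √(144 + (-640)²))/(-770 - 640)) = 1/(9534 + (-640 + √(144 + 409600))/(-1410)) = 1/(9534 - (-640 + √409744)/1410) = 1/(9534 - (-640 + 4*√25609)/1410) = 1/(9534 + (64/141 - 2*√25609/705)) = 1/(1344358/141 - 2*√25609/705)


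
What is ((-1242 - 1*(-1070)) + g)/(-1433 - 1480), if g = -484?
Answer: 656/2913 ≈ 0.22520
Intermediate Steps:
((-1242 - 1*(-1070)) + g)/(-1433 - 1480) = ((-1242 - 1*(-1070)) - 484)/(-1433 - 1480) = ((-1242 + 1070) - 484)/(-2913) = (-172 - 484)*(-1/2913) = -656*(-1/2913) = 656/2913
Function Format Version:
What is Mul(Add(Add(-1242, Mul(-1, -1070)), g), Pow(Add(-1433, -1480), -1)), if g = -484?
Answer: Rational(656, 2913) ≈ 0.22520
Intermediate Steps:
Mul(Add(Add(-1242, Mul(-1, -1070)), g), Pow(Add(-1433, -1480), -1)) = Mul(Add(Add(-1242, Mul(-1, -1070)), -484), Pow(Add(-1433, -1480), -1)) = Mul(Add(Add(-1242, 1070), -484), Pow(-2913, -1)) = Mul(Add(-172, -484), Rational(-1, 2913)) = Mul(-656, Rational(-1, 2913)) = Rational(656, 2913)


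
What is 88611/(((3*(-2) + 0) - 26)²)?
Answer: 88611/1024 ≈ 86.534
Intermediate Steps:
88611/(((3*(-2) + 0) - 26)²) = 88611/(((-6 + 0) - 26)²) = 88611/((-6 - 26)²) = 88611/((-32)²) = 88611/1024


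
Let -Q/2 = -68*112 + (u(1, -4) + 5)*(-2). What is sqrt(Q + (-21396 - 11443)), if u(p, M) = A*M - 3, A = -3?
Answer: I*sqrt(17551) ≈ 132.48*I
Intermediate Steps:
u(p, M) = -3 - 3*M (u(p, M) = -3*M - 3 = -3 - 3*M)
Q = 15288 (Q = -2*(-68*112 + ((-3 - 3*(-4)) + 5)*(-2)) = -2*(-7616 + ((-3 + 12) + 5)*(-2)) = -2*(-7616 + (9 + 5)*(-2)) = -2*(-7616 + 14*(-2)) = -2*(-7616 - 28) = -2*(-7644) = 15288)
sqrt(Q + (-21396 - 11443)) = sqrt(15288 + (-21396 - 11443)) = sqrt(15288 - 32839) = sqrt(-17551) = I*sqrt(17551)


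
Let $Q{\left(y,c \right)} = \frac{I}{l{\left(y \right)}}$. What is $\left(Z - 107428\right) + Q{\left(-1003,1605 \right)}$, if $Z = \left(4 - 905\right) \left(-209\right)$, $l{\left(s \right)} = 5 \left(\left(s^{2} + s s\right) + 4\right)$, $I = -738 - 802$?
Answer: $\frac{81367175537}{1006011} \approx 80881.0$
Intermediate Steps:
$I = -1540$
$l{\left(s \right)} = 20 + 10 s^{2}$ ($l{\left(s \right)} = 5 \left(\left(s^{2} + s^{2}\right) + 4\right) = 5 \left(2 s^{2} + 4\right) = 5 \left(4 + 2 s^{2}\right) = 20 + 10 s^{2}$)
$Q{\left(y,c \right)} = - \frac{1540}{20 + 10 y^{2}}$
$Z = 188309$ ($Z = \left(-901\right) \left(-209\right) = 188309$)
$\left(Z - 107428\right) + Q{\left(-1003,1605 \right)} = \left(188309 - 107428\right) - \frac{154}{2 + \left(-1003\right)^{2}} = 80881 - \frac{154}{2 + 1006009} = 80881 - \frac{154}{1006011} = \frac{81367175537}{1006011}$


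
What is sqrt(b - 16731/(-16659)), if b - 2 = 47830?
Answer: sqrt(163885487241)/1851 ≈ 218.71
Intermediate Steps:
b = 47832 (b = 2 + 47830 = 47832)
sqrt(b - 16731/(-16659)) = sqrt(47832 - 16731/(-16659)) = sqrt(47832 - 16731*(-1/16659)) = sqrt(47832 + 1859/1851) = sqrt(88538891/1851) = sqrt(163885487241)/1851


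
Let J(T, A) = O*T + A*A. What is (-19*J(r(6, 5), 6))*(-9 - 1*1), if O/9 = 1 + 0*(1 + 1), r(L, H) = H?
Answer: 15390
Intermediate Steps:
O = 9 (O = 9*(1 + 0*(1 + 1)) = 9*(1 + 0*2) = 9*(1 + 0) = 9*1 = 9)
J(T, A) = A² + 9*T (J(T, A) = 9*T + A*A = 9*T + A² = A² + 9*T)
(-19*J(r(6, 5), 6))*(-9 - 1*1) = (-19*(6² + 9*5))*(-9 - 1*1) = (-19*(36 + 45))*(-9 - 1) = -19*81*(-10) = -1539*(-10) = 15390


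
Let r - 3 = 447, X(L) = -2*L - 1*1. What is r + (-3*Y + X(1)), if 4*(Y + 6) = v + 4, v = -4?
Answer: 465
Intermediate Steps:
Y = -6 (Y = -6 + (-4 + 4)/4 = -6 + (¼)*0 = -6 + 0 = -6)
X(L) = -1 - 2*L (X(L) = -2*L - 1 = -1 - 2*L)
r = 450 (r = 3 + 447 = 450)
r + (-3*Y + X(1)) = 450 + (-3*(-6) + (-1 - 2*1)) = 450 + (18 + (-1 - 2)) = 450 + (18 - 3) = 450 + 15 = 465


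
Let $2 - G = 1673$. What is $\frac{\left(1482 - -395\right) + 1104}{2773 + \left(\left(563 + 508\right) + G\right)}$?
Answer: $\frac{2981}{2173} \approx 1.3718$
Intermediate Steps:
$G = -1671$ ($G = 2 - 1673 = -1671$)
$\frac{\left(1482 - -395\right) + 1104}{2773 + \left(\left(563 + 508\right) + G\right)} = \frac{\left(1482 - -395\right) + 1104}{2773 + \left(\left(563 + 508\right) - 1671\right)} = \frac{\left(1482 + 395\right) + 1104}{2773 + \left(1071 - 1671\right)} = \frac{1877 + 1104}{2773 - 600} = \frac{2981}{2173}$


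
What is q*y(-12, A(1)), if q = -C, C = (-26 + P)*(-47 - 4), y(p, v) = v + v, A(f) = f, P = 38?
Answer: 1224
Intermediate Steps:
y(p, v) = 2*v
C = -612 (C = (-26 + 38)*(-47 - 4) = 12*(-51) = -612)
q = 612 (q = -1*(-612) = 612)
q*y(-12, A(1)) = 612*(2*1) = 612*2 = 1224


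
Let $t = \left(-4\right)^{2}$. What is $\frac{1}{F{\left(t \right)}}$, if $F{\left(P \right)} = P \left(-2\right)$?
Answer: $- \frac{1}{32} \approx -0.03125$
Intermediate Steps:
$t = 16$
$F{\left(P \right)} = - 2 P$
$\frac{1}{F{\left(t \right)}} = \frac{1}{\left(-2\right) 16} = \frac{1}{-32} = - \frac{1}{32}$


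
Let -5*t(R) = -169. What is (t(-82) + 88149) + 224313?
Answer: 1562479/5 ≈ 3.1250e+5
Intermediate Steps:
t(R) = 169/5 (t(R) = -1/5*(-169) = 169/5)
(t(-82) + 88149) + 224313 = (169/5 + 88149) + 224313 = 440914/5 + 224313 = 1562479/5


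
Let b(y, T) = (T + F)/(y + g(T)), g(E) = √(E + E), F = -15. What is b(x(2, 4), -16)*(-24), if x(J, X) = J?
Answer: 124/3 - 248*I*√2/3 ≈ 41.333 - 116.91*I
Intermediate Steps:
g(E) = √2*√E (g(E) = √(2*E) = √2*√E)
b(y, T) = (-15 + T)/(y + √2*√T) (b(y, T) = (T - 15)/(y + √2*√T) = (-15 + T)/(y + √2*√T))
b(x(2, 4), -16)*(-24) = ((-15 - 16)/(2 + √2*√(-16)))*(-24) = (-31/(2 + √2*(4*I)))*(-24) = (-31/(2 + 4*I*√2))*(-24) = -31/(2 + 4*I*√2)*(-24) = 744/(2 + 4*I*√2)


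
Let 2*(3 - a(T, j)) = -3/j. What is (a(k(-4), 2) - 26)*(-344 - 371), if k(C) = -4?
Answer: 63635/4 ≈ 15909.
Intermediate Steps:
a(T, j) = 3 + 3/(2*j) (a(T, j) = 3 - (-3)/(2*j) = 3 + 3/(2*j))
(a(k(-4), 2) - 26)*(-344 - 371) = ((3 + (3/2)/2) - 26)*(-344 - 371) = ((3 + (3/2)*(½)) - 26)*(-715) = ((3 + ¾) - 26)*(-715) = (15/4 - 26)*(-715) = -89/4*(-715) = 63635/4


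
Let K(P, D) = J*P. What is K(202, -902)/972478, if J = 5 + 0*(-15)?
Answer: 505/486239 ≈ 0.0010386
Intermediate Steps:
J = 5 (J = 5 + 0 = 5)
K(P, D) = 5*P
K(202, -902)/972478 = (5*202)/972478 = 1010*(1/972478) = 505/486239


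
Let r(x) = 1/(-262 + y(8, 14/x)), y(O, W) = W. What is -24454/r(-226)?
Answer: 724156302/113 ≈ 6.4085e+6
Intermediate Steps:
r(x) = 1/(-262 + 14/x)
-24454/r(-226) = -24454/((-1*(-226)/(-14 + 262*(-226)))) = -24454/((-1*(-226)/(-14 - 59212))) = -24454/((-1*(-226)/(-59226))) = -24454/((-1*(-226)*(-1/59226))) = -24454/(-113/29613) = -24454*(-29613/113) = 724156302/113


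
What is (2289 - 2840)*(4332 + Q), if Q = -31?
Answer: -2369851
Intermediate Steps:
(2289 - 2840)*(4332 + Q) = (2289 - 2840)*(4332 - 31) = -551*4301 = -2369851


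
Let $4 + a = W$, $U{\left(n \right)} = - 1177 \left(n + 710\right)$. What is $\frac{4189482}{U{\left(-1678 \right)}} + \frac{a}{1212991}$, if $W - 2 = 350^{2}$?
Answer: $\frac{237335015545}{62818377908} \approx 3.7781$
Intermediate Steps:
$W = 122502$ ($W = 2 + 350^{2} = 2 + 122500 = 122502$)
$U{\left(n \right)} = -835670 - 1177 n$ ($U{\left(n \right)} = - 1177 \left(710 + n\right) = -835670 - 1177 n$)
$a = 122498$ ($a = -4 + 122502 = 122498$)
$\frac{4189482}{U{\left(-1678 \right)}} + \frac{a}{1212991} = \frac{4189482}{-835670 - -1975006} + \frac{122498}{1212991} = \frac{4189482}{-835670 + 1975006} + 122498 \cdot \frac{1}{1212991} = \frac{4189482}{1139336} + \frac{122498}{1212991} = 4189482 \cdot \frac{1}{1139336} + \frac{122498}{1212991} = \frac{190431}{51788} + \frac{122498}{1212991} = \frac{237335015545}{62818377908}$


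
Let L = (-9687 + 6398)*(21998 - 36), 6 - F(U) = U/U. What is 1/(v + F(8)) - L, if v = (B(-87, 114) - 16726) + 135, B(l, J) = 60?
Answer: 1193722855467/16526 ≈ 7.2233e+7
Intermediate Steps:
F(U) = 5 (F(U) = 6 - U/U = 6 - 1*1 = 6 - 1 = 5)
v = -16531 (v = (60 - 16726) + 135 = -16666 + 135 = -16531)
L = -72233018 (L = -3289*21962 = -72233018)
1/(v + F(8)) - L = 1/(-16531 + 5) - 1*(-72233018) = 1/(-16526) + 72233018 = -1/16526 + 72233018 = 1193722855467/16526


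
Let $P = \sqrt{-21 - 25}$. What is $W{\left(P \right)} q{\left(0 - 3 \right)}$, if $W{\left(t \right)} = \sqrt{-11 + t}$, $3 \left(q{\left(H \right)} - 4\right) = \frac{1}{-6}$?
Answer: $\frac{71 \sqrt{-11 + i \sqrt{46}}}{18} \approx 3.8676 + 13.642 i$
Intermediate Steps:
$P = i \sqrt{46}$ ($P = \sqrt{-46} = i \sqrt{46} \approx 6.7823 i$)
$q{\left(H \right)} = \frac{71}{18}$ ($q{\left(H \right)} = 4 + \frac{1}{3 \left(-6\right)} = 4 + \frac{1}{3} \left(- \frac{1}{6}\right) = 4 - \frac{1}{18} = \frac{71}{18}$)
$W{\left(P \right)} q{\left(0 - 3 \right)} = \sqrt{-11 + i \sqrt{46}} \cdot \frac{71}{18} = \frac{71 \sqrt{-11 + i \sqrt{46}}}{18}$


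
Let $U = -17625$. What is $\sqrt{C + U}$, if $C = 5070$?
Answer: $9 i \sqrt{155} \approx 112.05 i$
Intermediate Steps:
$\sqrt{C + U} = \sqrt{5070 - 17625} = \sqrt{-12555} = 9 i \sqrt{155}$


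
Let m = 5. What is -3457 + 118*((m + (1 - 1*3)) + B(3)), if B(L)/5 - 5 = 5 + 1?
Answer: 3387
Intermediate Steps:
B(L) = 55 (B(L) = 25 + 5*(5 + 1) = 25 + 5*6 = 25 + 30 = 55)
-3457 + 118*((m + (1 - 1*3)) + B(3)) = -3457 + 118*((5 + (1 - 1*3)) + 55) = -3457 + 118*((5 + (1 - 3)) + 55) = -3457 + 118*((5 - 2) + 55) = -3457 + 118*(3 + 55) = -3457 + 118*58 = -3457 + 6844 = 3387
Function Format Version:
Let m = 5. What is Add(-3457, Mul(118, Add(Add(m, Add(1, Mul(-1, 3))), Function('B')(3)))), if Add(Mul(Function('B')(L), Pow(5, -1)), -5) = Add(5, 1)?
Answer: 3387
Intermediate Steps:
Function('B')(L) = 55 (Function('B')(L) = Add(25, Mul(5, Add(5, 1))) = Add(25, Mul(5, 6)) = Add(25, 30) = 55)
Add(-3457, Mul(118, Add(Add(m, Add(1, Mul(-1, 3))), Function('B')(3)))) = Add(-3457, Mul(118, Add(Add(5, Add(1, Mul(-1, 3))), 55))) = Add(-3457, Mul(118, Add(Add(5, Add(1, -3)), 55))) = Add(-3457, Mul(118, Add(Add(5, -2), 55))) = Add(-3457, Mul(118, Add(3, 55))) = Add(-3457, Mul(118, 58)) = Add(-3457, 6844) = 3387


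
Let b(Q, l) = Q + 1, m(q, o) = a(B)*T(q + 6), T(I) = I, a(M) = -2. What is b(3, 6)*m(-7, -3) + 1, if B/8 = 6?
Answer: 9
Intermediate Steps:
B = 48 (B = 8*6 = 48)
m(q, o) = -12 - 2*q (m(q, o) = -2*(q + 6) = -2*(6 + q) = -12 - 2*q)
b(Q, l) = 1 + Q
b(3, 6)*m(-7, -3) + 1 = (1 + 3)*(-12 - 2*(-7)) + 1 = 4*(-12 + 14) + 1 = 4*2 + 1 = 8 + 1 = 9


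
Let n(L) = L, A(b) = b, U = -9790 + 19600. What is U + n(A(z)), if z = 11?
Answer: 9821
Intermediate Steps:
U = 9810
U + n(A(z)) = 9810 + 11 = 9821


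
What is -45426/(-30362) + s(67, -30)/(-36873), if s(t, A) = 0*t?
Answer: 22713/15181 ≈ 1.4961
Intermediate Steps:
s(t, A) = 0
-45426/(-30362) + s(67, -30)/(-36873) = -45426/(-30362) + 0/(-36873) = -45426*(-1/30362) + 0*(-1/36873) = 22713/15181 + 0 = 22713/15181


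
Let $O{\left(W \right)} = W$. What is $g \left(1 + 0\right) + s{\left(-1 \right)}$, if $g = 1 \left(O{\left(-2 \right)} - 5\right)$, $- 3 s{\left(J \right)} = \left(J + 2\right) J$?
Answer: $- \frac{20}{3} \approx -6.6667$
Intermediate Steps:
$s{\left(J \right)} = - \frac{J \left(2 + J\right)}{3}$ ($s{\left(J \right)} = - \frac{\left(J + 2\right) J}{3} = - \frac{\left(2 + J\right) J}{3} = - \frac{J \left(2 + J\right)}{3}$)
$g = -7$ ($g = 1 \left(-2 - 5\right) = 1 \left(-7\right) = -7$)
$g \left(1 + 0\right) + s{\left(-1 \right)} = - 7 \left(1 + 0\right) - - \frac{2 - 1}{3} = \left(-7\right) 1 - \left(- \frac{1}{3}\right) 1 = -7 + \frac{1}{3} = - \frac{20}{3}$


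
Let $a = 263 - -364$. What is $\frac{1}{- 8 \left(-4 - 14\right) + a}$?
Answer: $\frac{1}{771} \approx 0.001297$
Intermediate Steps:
$a = 627$ ($a = 263 + 364 = 627$)
$\frac{1}{- 8 \left(-4 - 14\right) + a} = \frac{1}{- 8 \left(-4 - 14\right) + 627} = \frac{1}{\left(-8\right) \left(-18\right) + 627} = \frac{1}{144 + 627} = \frac{1}{771}$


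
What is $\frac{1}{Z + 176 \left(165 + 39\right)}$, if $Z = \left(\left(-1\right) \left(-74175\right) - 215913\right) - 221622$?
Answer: $- \frac{1}{327456} \approx -3.0538 \cdot 10^{-6}$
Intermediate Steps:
$Z = -363360$ ($Z = \left(74175 - 215913\right) - 221622 = -141738 - 221622 = -363360$)
$\frac{1}{Z + 176 \left(165 + 39\right)} = \frac{1}{-363360 + 176 \left(165 + 39\right)} = \frac{1}{-363360 + 176 \cdot 204} = \frac{1}{-363360 + 35904} = \frac{1}{-327456} = - \frac{1}{327456}$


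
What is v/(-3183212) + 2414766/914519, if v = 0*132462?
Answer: 2414766/914519 ≈ 2.6405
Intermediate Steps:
v = 0
v/(-3183212) + 2414766/914519 = 0/(-3183212) + 2414766/914519 = 0*(-1/3183212) + 2414766*(1/914519) = 0 + 2414766/914519 = 2414766/914519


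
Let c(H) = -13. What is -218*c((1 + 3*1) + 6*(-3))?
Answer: 2834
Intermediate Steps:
-218*c((1 + 3*1) + 6*(-3)) = -218*(-13) = 2834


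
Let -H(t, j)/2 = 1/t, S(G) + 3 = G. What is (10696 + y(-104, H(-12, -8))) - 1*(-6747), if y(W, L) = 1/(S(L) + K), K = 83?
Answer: 8390089/481 ≈ 17443.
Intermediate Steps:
S(G) = -3 + G
H(t, j) = -2/t
y(W, L) = 1/(80 + L) (y(W, L) = 1/((-3 + L) + 83) = 1/(80 + L))
(10696 + y(-104, H(-12, -8))) - 1*(-6747) = (10696 + 1/(80 - 2/(-12))) - 1*(-6747) = (10696 + 1/(80 - 2*(-1/12))) + 6747 = (10696 + 1/(80 + ⅙)) + 6747 = (10696 + 1/(481/6)) + 6747 = (10696 + 6/481) + 6747 = 5144782/481 + 6747 = 8390089/481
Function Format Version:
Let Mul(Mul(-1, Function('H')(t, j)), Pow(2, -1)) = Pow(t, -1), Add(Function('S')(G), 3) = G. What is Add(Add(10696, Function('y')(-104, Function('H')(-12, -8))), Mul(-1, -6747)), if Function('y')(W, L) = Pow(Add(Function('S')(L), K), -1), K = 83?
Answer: Rational(8390089, 481) ≈ 17443.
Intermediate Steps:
Function('S')(G) = Add(-3, G)
Function('H')(t, j) = Mul(-2, Pow(t, -1))
Function('y')(W, L) = Pow(Add(80, L), -1) (Function('y')(W, L) = Pow(Add(Add(-3, L), 83), -1) = Pow(Add(80, L), -1))
Add(Add(10696, Function('y')(-104, Function('H')(-12, -8))), Mul(-1, -6747)) = Add(Add(10696, Pow(Add(80, Mul(-2, Pow(-12, -1))), -1)), Mul(-1, -6747)) = Add(Add(10696, Pow(Add(80, Mul(-2, Rational(-1, 12))), -1)), 6747) = Add(Add(10696, Pow(Add(80, Rational(1, 6)), -1)), 6747) = Add(Add(10696, Pow(Rational(481, 6), -1)), 6747) = Add(Add(10696, Rational(6, 481)), 6747) = Add(Rational(5144782, 481), 6747) = Rational(8390089, 481)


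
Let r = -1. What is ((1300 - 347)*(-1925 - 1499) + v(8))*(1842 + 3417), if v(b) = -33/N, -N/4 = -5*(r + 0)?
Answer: -343209739413/20 ≈ -1.7160e+10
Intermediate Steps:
N = -20 (N = -(-20)*(-1 + 0) = -(-20)*(-1) = -4*5 = -20)
v(b) = 33/20 (v(b) = -33/(-20) = -33*(-1/20) = 33/20)
((1300 - 347)*(-1925 - 1499) + v(8))*(1842 + 3417) = ((1300 - 347)*(-1925 - 1499) + 33/20)*(1842 + 3417) = (953*(-3424) + 33/20)*5259 = (-3263072 + 33/20)*5259 = -65261407/20*5259 = -343209739413/20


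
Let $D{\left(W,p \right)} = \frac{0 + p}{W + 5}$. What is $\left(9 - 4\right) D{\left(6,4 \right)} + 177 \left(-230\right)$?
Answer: $- \frac{447790}{11} \approx -40708.0$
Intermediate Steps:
$D{\left(W,p \right)} = \frac{p}{5 + W}$
$\left(9 - 4\right) D{\left(6,4 \right)} + 177 \left(-230\right) = \left(9 - 4\right) \frac{4}{5 + 6} + 177 \left(-230\right) = 5 \cdot \frac{4}{11} - 40710 = \frac{20}{11} - 40710 = - \frac{447790}{11}$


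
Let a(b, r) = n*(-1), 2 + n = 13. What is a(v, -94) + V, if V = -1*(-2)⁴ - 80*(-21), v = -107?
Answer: 1653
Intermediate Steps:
n = 11 (n = -2 + 13 = 11)
a(b, r) = -11 (a(b, r) = 11*(-1) = -11)
V = 1664 (V = -1*16 + 1680 = -16 + 1680 = 1664)
a(v, -94) + V = -11 + 1664 = 1653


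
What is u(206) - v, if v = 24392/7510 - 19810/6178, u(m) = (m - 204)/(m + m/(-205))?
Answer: -7711476053/243722285340 ≈ -0.031640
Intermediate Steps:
u(m) = 205*(-204 + m)/(204*m) (u(m) = (-204 + m)/(m + m*(-1/205)) = (-204 + m)/(m - m/205) = (-204 + m)/((204*m/205)) = (-204 + m)*(205/(204*m)) = 205*(-204 + m)/(204*m))
v = 480169/11599195 (v = 24392*(1/7510) - 19810*1/6178 = 12196/3755 - 9905/3089 = 480169/11599195 ≈ 0.041397)
u(206) - v = (205/204 - 205/206) - 1*480169/11599195 = (205/204 - 205*1/206) - 480169/11599195 = (205/204 - 205/206) - 480169/11599195 = 205/21012 - 480169/11599195 = -7711476053/243722285340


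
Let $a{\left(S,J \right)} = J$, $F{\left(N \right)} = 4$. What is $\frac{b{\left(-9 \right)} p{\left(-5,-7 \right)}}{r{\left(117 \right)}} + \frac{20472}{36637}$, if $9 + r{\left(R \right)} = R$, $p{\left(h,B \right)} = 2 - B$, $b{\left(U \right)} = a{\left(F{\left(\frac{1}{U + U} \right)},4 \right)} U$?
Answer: $- \frac{89439}{36637} \approx -2.4412$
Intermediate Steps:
$b{\left(U \right)} = 4 U$
$r{\left(R \right)} = -9 + R$
$\frac{b{\left(-9 \right)} p{\left(-5,-7 \right)}}{r{\left(117 \right)}} + \frac{20472}{36637} = \frac{4 \left(-9\right) \left(2 - -7\right)}{-9 + 117} + \frac{20472}{36637} = \frac{\left(-36\right) \left(2 + 7\right)}{108} + 20472 \cdot \frac{1}{36637} = \left(-36\right) 9 \cdot \frac{1}{108} + \frac{20472}{36637} = \left(-324\right) \frac{1}{108} + \frac{20472}{36637} = -3 + \frac{20472}{36637} = - \frac{89439}{36637}$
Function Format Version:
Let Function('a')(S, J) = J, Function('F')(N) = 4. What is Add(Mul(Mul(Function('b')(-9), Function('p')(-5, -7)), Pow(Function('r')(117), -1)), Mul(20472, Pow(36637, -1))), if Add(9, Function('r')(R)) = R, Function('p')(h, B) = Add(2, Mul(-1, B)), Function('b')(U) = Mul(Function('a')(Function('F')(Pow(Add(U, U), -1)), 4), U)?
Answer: Rational(-89439, 36637) ≈ -2.4412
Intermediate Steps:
Function('b')(U) = Mul(4, U)
Function('r')(R) = Add(-9, R)
Add(Mul(Mul(Function('b')(-9), Function('p')(-5, -7)), Pow(Function('r')(117), -1)), Mul(20472, Pow(36637, -1))) = Add(Mul(Mul(Mul(4, -9), Add(2, Mul(-1, -7))), Pow(Add(-9, 117), -1)), Mul(20472, Pow(36637, -1))) = Add(Mul(Mul(-36, Add(2, 7)), Pow(108, -1)), Mul(20472, Rational(1, 36637))) = Add(Mul(Mul(-36, 9), Rational(1, 108)), Rational(20472, 36637)) = Add(Mul(-324, Rational(1, 108)), Rational(20472, 36637)) = Add(-3, Rational(20472, 36637)) = Rational(-89439, 36637)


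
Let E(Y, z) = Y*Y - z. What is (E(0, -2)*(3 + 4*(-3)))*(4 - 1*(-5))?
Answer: -162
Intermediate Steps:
E(Y, z) = Y² - z
(E(0, -2)*(3 + 4*(-3)))*(4 - 1*(-5)) = ((0² - 1*(-2))*(3 + 4*(-3)))*(4 - 1*(-5)) = ((0 + 2)*(3 - 12))*(4 + 5) = (2*(-9))*9 = -18*9 = -162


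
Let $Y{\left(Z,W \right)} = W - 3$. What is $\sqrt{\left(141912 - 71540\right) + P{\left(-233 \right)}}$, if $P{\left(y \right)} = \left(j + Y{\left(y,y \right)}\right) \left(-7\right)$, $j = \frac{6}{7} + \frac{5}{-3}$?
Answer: $\frac{\sqrt{648267}}{3} \approx 268.38$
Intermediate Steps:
$Y{\left(Z,W \right)} = -3 + W$
$j = - \frac{17}{21}$ ($j = 6 \cdot \frac{1}{7} + 5 \left(- \frac{1}{3}\right) = \frac{6}{7} - \frac{5}{3} = - \frac{17}{21} \approx -0.80952$)
$P{\left(y \right)} = \frac{80}{3} - 7 y$ ($P{\left(y \right)} = \left(- \frac{17}{21} + \left(-3 + y\right)\right) \left(-7\right) = \left(- \frac{80}{21} + y\right) \left(-7\right) = \frac{80}{3} - 7 y$)
$\sqrt{\left(141912 - 71540\right) + P{\left(-233 \right)}} = \sqrt{\left(141912 - 71540\right) + \left(\frac{80}{3} - -1631\right)} = \sqrt{\left(141912 - 71540\right) + \left(\frac{80}{3} + 1631\right)} = \sqrt{70372 + \frac{4973}{3}} = \sqrt{\frac{216089}{3}} = \frac{\sqrt{648267}}{3}$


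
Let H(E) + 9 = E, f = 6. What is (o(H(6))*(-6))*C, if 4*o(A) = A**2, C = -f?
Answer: 81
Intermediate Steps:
C = -6 (C = -1*6 = -6)
H(E) = -9 + E
o(A) = A**2/4
(o(H(6))*(-6))*C = (((-9 + 6)**2/4)*(-6))*(-6) = (((1/4)*(-3)**2)*(-6))*(-6) = (((1/4)*9)*(-6))*(-6) = ((9/4)*(-6))*(-6) = -27/2*(-6) = 81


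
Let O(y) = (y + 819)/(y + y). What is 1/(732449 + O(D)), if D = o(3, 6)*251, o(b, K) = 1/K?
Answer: 502/367694563 ≈ 1.3653e-6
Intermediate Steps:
D = 251/6 ≈ 41.833
O(y) = (819 + y)/(2*y) (O(y) = (819 + y)/((2*y)) = (819 + y)*(1/(2*y)) = (819 + y)/(2*y))
1/(732449 + O(D)) = 1/(732449 + (819 + 251/6)/(2*(251/6))) = 1/(732449 + (1/2)*(6/251)*(5165/6)) = 1/(732449 + 5165/502) = 1/(367694563/502) = 502/367694563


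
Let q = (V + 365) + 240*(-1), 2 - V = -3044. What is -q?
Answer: -3171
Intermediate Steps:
V = 3046 (V = 2 - 1*(-3044) = 2 + 3044 = 3046)
q = 3171 (q = (3046 + 365) + 240*(-1) = 3411 - 240 = 3171)
-q = -1*3171 = -3171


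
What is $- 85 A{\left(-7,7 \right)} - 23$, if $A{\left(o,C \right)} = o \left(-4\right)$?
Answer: $-2403$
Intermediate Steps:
$A{\left(o,C \right)} = - 4 o$
$- 85 A{\left(-7,7 \right)} - 23 = - 85 \left(\left(-4\right) \left(-7\right)\right) - 23 = \left(-85\right) 28 - 23 = -2380 - 23 = -2403$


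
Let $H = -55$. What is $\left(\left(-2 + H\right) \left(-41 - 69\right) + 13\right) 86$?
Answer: $540338$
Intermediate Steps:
$\left(\left(-2 + H\right) \left(-41 - 69\right) + 13\right) 86 = \left(\left(-2 - 55\right) \left(-41 - 69\right) + 13\right) 86 = \left(\left(-57\right) \left(-110\right) + 13\right) 86 = \left(6270 + 13\right) 86 = 6283 \cdot 86 = 540338$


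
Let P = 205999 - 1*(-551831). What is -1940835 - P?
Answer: -2698665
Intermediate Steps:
P = 757830 (P = 205999 + 551831 = 757830)
-1940835 - P = -1940835 - 1*757830 = -1940835 - 757830 = -2698665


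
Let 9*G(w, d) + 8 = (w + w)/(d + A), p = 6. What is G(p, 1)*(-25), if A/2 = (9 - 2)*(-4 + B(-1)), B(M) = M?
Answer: 4700/207 ≈ 22.705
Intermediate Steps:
A = -70 (A = 2*((9 - 2)*(-4 - 1)) = 2*(7*(-5)) = 2*(-35) = -70)
G(w, d) = -8/9 + 2*w/(9*(-70 + d)) (G(w, d) = -8/9 + ((w + w)/(d - 70))/9 = -8/9 + ((2*w)/(-70 + d))/9 = -8/9 + (2*w/(-70 + d))/9 = -8/9 + 2*w/(9*(-70 + d)))
G(p, 1)*(-25) = (2*(280 + 6 - 4*1)/(9*(-70 + 1)))*(-25) = ((2/9)*(280 + 6 - 4)/(-69))*(-25) = ((2/9)*(-1/69)*282)*(-25) = -188/207*(-25) = 4700/207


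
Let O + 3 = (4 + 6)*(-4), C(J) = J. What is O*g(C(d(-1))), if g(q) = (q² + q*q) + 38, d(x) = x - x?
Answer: -1634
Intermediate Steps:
d(x) = 0
g(q) = 38 + 2*q² (g(q) = (q² + q²) + 38 = 2*q² + 38 = 38 + 2*q²)
O = -43 (O = -3 + (4 + 6)*(-4) = -3 + 10*(-4) = -3 - 40 = -43)
O*g(C(d(-1))) = -43*(38 + 2*0²) = -43*(38 + 2*0) = -43*(38 + 0) = -43*38 = -1634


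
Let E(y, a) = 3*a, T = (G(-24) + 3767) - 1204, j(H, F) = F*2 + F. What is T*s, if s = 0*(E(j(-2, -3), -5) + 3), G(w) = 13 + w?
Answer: 0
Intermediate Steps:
j(H, F) = 3*F (j(H, F) = 2*F + F = 3*F)
T = 2552 (T = ((13 - 24) + 3767) - 1204 = (-11 + 3767) - 1204 = 3756 - 1204 = 2552)
s = 0 (s = 0*(3*(-5) + 3) = 0*(-15 + 3) = 0*(-12) = 0)
T*s = 2552*0 = 0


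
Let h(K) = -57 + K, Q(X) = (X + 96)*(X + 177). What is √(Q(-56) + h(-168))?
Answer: √4615 ≈ 67.934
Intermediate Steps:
Q(X) = (96 + X)*(177 + X)
√(Q(-56) + h(-168)) = √((16992 + (-56)² + 273*(-56)) + (-57 - 168)) = √((16992 + 3136 - 15288) - 225) = √(4840 - 225) = √4615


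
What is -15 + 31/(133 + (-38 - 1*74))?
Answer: -284/21 ≈ -13.524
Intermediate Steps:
-15 + 31/(133 + (-38 - 1*74)) = -15 + 31/(133 + (-38 - 74)) = -15 + 31/(133 - 112) = -15 + 31/21 = -284/21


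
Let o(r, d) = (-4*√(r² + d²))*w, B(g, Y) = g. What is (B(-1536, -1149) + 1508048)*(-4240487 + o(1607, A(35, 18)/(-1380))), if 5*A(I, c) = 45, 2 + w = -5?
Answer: -6388344551344 + 10545584*√546446208409/115 ≈ -6.3206e+12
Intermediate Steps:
w = -7 (w = -2 - 5 = -7)
A(I, c) = 9 (A(I, c) = (⅕)*45 = 9)
o(r, d) = 28*√(d² + r²) (o(r, d) = -4*√(r² + d²)*(-7) = -4*√(d² + r²)*(-7) = 28*√(d² + r²))
(B(-1536, -1149) + 1508048)*(-4240487 + o(1607, A(35, 18)/(-1380))) = (-1536 + 1508048)*(-4240487 + 28*√((9/(-1380))² + 1607²)) = 1506512*(-4240487 + 28*√((9*(-1/1380))² + 2582449)) = 1506512*(-4240487 + 28*√((-3/460)² + 2582449)) = 1506512*(-4240487 + 28*√(9/211600 + 2582449)) = 1506512*(-4240487 + 28*√(546446208409/211600)) = 1506512*(-4240487 + 28*(√546446208409/460)) = 1506512*(-4240487 + 7*√546446208409/115) = -6388344551344 + 10545584*√546446208409/115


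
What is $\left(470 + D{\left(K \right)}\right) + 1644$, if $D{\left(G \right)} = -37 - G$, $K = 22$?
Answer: $2055$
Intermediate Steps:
$\left(470 + D{\left(K \right)}\right) + 1644 = \left(470 - 59\right) + 1644 = 411 + 1644 = 2055$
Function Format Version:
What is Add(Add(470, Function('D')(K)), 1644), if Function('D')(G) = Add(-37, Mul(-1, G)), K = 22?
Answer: 2055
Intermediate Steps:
Add(Add(470, Function('D')(K)), 1644) = Add(Add(470, Add(-37, Mul(-1, 22))), 1644) = Add(Add(470, Add(-37, -22)), 1644) = Add(Add(470, -59), 1644) = Add(411, 1644) = 2055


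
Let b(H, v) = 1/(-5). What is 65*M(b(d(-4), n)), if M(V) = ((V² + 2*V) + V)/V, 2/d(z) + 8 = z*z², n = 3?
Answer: 182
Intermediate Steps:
d(z) = 2/(-8 + z³) (d(z) = 2/(-8 + z*z²) = 2/(-8 + z³))
b(H, v) = -⅕
M(V) = (V² + 3*V)/V
65*M(b(d(-4), n)) = 65*(3 - ⅕) = 65*(14/5) = 182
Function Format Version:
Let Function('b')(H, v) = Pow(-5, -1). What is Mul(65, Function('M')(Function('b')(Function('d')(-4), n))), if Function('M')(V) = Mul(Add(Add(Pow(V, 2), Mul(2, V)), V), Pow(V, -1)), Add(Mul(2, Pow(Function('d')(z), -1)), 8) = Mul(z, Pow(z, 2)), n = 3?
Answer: 182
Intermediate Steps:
Function('d')(z) = Mul(2, Pow(Add(-8, Pow(z, 3)), -1)) (Function('d')(z) = Mul(2, Pow(Add(-8, Mul(z, Pow(z, 2))), -1)) = Mul(2, Pow(Add(-8, Pow(z, 3)), -1)))
Function('b')(H, v) = Rational(-1, 5)
Function('M')(V) = Mul(Pow(V, -1), Add(Pow(V, 2), Mul(3, V))) (Function('M')(V) = Mul(Add(Pow(V, 2), Mul(3, V)), Pow(V, -1)) = Mul(Pow(V, -1), Add(Pow(V, 2), Mul(3, V))))
Mul(65, Function('M')(Function('b')(Function('d')(-4), n))) = Mul(65, Add(3, Rational(-1, 5))) = Mul(65, Rational(14, 5)) = 182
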